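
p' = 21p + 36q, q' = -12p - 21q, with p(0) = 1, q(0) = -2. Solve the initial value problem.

Coefficient matrix A = [[21, 36], [-12, -21]].
Characteristic polynomial det(A - λI) = λ^2 - 9 = 0.
Eigenvalues λ = -3, 3.
For λ=-3: (A-λI) row 1 is [24, 36], so an eigenvector is (3, -2).
For λ=3: (A-λI) row 1 is [18, 36], so an eigenvector is (-2, 1).
General solution: C_1e^(-3t)(3,-2) + C_2e^(3t)(-2,1).
Applying p(0)=1, q(0)=-2 gives C_1=3, C_2=4.

p(t) = -8e^(3t) + 9e^(-3t), q(t) = 4e^(3t) - 6e^(-3t)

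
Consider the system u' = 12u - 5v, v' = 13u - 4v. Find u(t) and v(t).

Coefficient matrix A = [[12, -5], [13, -4]].
Characteristic polynomial det(A - λI) = λ^2 - 8λ + 17 = 0.
Eigenvalues λ = 4 ± i (complex conjugate pair).
For λ=4+i: an eigenvector is (-1,-2) - i(2,3) = (-1 - 2i, -2 - 3i).
A real fundamental pair from Re and Im of e^((4+i)t)v: X_1 = e^(4t)(cos(t)·(-1,-2) + sin(t)·(2,3)), X_2 = e^(4t)(sin(t)·(-1,-2) - cos(t)·(2,3)).
General solution: K_1X_1 + K_2X_2.

u(t) = 2K_1e^(4t)sin(t) - K_1e^(4t)cos(t) - K_2e^(4t)sin(t) - 2K_2e^(4t)cos(t), v(t) = 3K_1e^(4t)sin(t) - 2K_1e^(4t)cos(t) - 2K_2e^(4t)sin(t) - 3K_2e^(4t)cos(t)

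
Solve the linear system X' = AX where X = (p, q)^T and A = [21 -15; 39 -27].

Coefficient matrix A = [[21, -15], [39, -27]].
Characteristic polynomial det(A - λI) = λ^2 + 6λ + 18 = 0.
Eigenvalues λ = -3 ± 3i (complex conjugate pair).
For λ=-3+3i: an eigenvector is (1,2) - i(-2,-3) = (1 + 2i, 2 + 3i).
A real fundamental pair from Re and Im of e^((-3+3i)t)v: X_1 = e^(-3t)(cos(3t)·(1,2) + sin(3t)·(-2,-3)), X_2 = e^(-3t)(sin(3t)·(1,2) - cos(3t)·(-2,-3)).
General solution: K_1X_1 + K_2X_2.

p(t) = -2K_1e^(-3t)sin(3t) + K_1e^(-3t)cos(3t) + K_2e^(-3t)sin(3t) + 2K_2e^(-3t)cos(3t), q(t) = -3K_1e^(-3t)sin(3t) + 2K_1e^(-3t)cos(3t) + 2K_2e^(-3t)sin(3t) + 3K_2e^(-3t)cos(3t)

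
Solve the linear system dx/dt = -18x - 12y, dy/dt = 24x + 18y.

Coefficient matrix A = [[-18, -12], [24, 18]].
Characteristic polynomial det(A - λI) = λ^2 - 36 = 0.
Eigenvalues λ = -6, 6.
For λ=-6: (A-λI) row 1 is [-12, -12], so an eigenvector is (1, -1).
For λ=6: (A-λI) row 1 is [-24, -12], so an eigenvector is (-1, 2).
General solution: K_1e^(-6t)(1,-1) + K_2e^(6t)(-1,2).

x(t) = K_1e^(-6t) - K_2e^(6t), y(t) = -K_1e^(-6t) + 2K_2e^(6t)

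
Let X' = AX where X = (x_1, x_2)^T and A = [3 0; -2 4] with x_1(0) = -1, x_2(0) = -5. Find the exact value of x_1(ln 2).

-8

A = [[3,0],[-2,4]]; eigenvalues λ = 4, 3.
Eigenvectors: (0,-1) for λ=4, (1,2) for λ=3.
From the initial condition, c_1 = 3, c_2 = -1.
x_1(ln 2) = (3)(2^4)(0) + (-1)(2^3)(1) = -8.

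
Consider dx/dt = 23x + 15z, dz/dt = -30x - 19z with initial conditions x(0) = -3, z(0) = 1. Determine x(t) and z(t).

x(t) = -16e^(2t)sin(3t) - 3e^(2t)cos(3t), z(t) = 23e^(2t)sin(3t) + e^(2t)cos(3t)

Coefficient matrix A = [[23, 15], [-30, -19]].
Characteristic polynomial det(A - λI) = λ^2 - 4λ + 13 = 0.
Eigenvalues λ = 2 ± 3i (complex conjugate pair).
For λ=2+3i: an eigenvector is (1,-1) - i(2,-3) = (1 - 2i, -1 + 3i).
A real fundamental pair from Re and Im of e^((2+3i)t)v: X_1 = e^(2t)(cos(3t)·(1,-1) + sin(3t)·(2,-3)), X_2 = e^(2t)(sin(3t)·(1,-1) - cos(3t)·(2,-3)).
General solution: K_1X_1 + K_2X_2.
Applying x(0)=-3, z(0)=1 gives K_1=-7, K_2=-2.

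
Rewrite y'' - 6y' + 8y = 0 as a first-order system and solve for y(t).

y(t) = C_1e^(2t) + C_2e^(4t)

Let x_1 = y, x_2 = y'. Then x_1' = x_2 and x_2' = -8x_1 + 6x_2.
A = [[0,1],[-8,6]]; det(A-λI) = λ^2 - 6λ + 8.
Eigenvalues λ = 2, 4 with eigenvectors (1,2), (1,4).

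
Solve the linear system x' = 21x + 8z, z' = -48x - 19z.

Coefficient matrix A = [[21, 8], [-48, -19]].
Characteristic polynomial det(A - λI) = λ^2 - 2λ - 15 = 0.
Eigenvalues λ = -3, 5.
For λ=-3: (A-λI) row 1 is [24, 8], so an eigenvector is (-1, 3).
For λ=5: (A-λI) row 1 is [16, 8], so an eigenvector is (1, -2).
General solution: C_1e^(-3t)(-1,3) + C_2e^(5t)(1,-2).

x(t) = -C_1e^(-3t) + C_2e^(5t), z(t) = 3C_1e^(-3t) - 2C_2e^(5t)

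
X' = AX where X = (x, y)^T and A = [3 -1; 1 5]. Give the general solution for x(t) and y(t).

x(t) = K_1e^(4t) + K_2te^(4t) + 2K_2e^(4t), y(t) = -K_1e^(4t) - K_2te^(4t) - 3K_2e^(4t)

Coefficient matrix A = [[3, -1], [1, 5]].
Characteristic polynomial det(A - λI) = λ^2 - 8λ + 16 = 0.
Single eigenvalue λ = 4 with algebraic multiplicity 2.
Eigenvector v = (1,-1); generalized eigenvector w with (A-λI)w=v is (2,-3).
General solution: e^(4t)[K_1·v + K_2·(t·v + w)].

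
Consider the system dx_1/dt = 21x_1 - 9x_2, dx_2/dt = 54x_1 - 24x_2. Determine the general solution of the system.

Coefficient matrix A = [[21, -9], [54, -24]].
Characteristic polynomial det(A - λI) = λ^2 + 3λ - 18 = 0.
Eigenvalues λ = 3, -6.
For λ=3: (A-λI) row 1 is [18, -9], so an eigenvector is (1, 2).
For λ=-6: (A-λI) row 1 is [27, -9], so an eigenvector is (1, 3).
General solution: c_1e^(3t)(1,2) + c_2e^(-6t)(1,3).

x_1(t) = c_1e^(3t) + c_2e^(-6t), x_2(t) = 2c_1e^(3t) + 3c_2e^(-6t)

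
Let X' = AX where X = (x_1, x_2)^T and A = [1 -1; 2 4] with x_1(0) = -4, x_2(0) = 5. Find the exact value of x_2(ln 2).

28

A = [[1,-1],[2,4]]; eigenvalues λ = 3, 2.
Eigenvectors: (-1,2) for λ=3, (1,-1) for λ=2.
From the initial condition, c_1 = 1, c_2 = -3.
x_2(ln 2) = (1)(2^3)(2) + (-3)(2^2)(-1) = 28.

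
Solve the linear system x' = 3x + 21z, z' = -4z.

Coefficient matrix A = [[3, 21], [0, -4]].
Characteristic polynomial det(A - λI) = λ^2 + λ - 12 = 0.
Eigenvalues λ = -4, 3.
For λ=-4: (A-λI) row 1 is [7, 21], so an eigenvector is (3, -1).
For λ=3: (A-λI) row 1 is [0, 21], so an eigenvector is (-1, 0).
General solution: C_1e^(-4t)(3,-1) + C_2e^(3t)(-1,0).

x(t) = 3C_1e^(-4t) - C_2e^(3t), z(t) = -C_1e^(-4t)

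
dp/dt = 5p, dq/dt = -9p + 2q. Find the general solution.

p(t) = -K_2e^(5t), q(t) = K_1e^(2t) + 3K_2e^(5t)

Coefficient matrix A = [[5, 0], [-9, 2]].
Characteristic polynomial det(A - λI) = λ^2 - 7λ + 10 = 0.
Eigenvalues λ = 2, 5.
For λ=2: (A-λI) row 1 is [3, 0], so an eigenvector is (0, 1).
For λ=5: (A-λI) row 2 is [-9, -3], so an eigenvector is (-1, 3).
General solution: K_1e^(2t)(0,1) + K_2e^(5t)(-1,3).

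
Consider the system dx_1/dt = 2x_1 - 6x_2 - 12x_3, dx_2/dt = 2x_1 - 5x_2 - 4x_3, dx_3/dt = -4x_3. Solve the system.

x_1(t) = 2c_1e^(-t) + 3c_2e^(-2t) + 2c_3e^(-4t), x_2(t) = c_1e^(-t) + 2c_2e^(-2t), x_3(t) = c_3e^(-4t)

Coefficient matrix A = [[2, -6, -12], [2, -5, -4], [0, 0, -4]].
det(A - λI) = 0 gives eigenvalues λ = -1, -2, -4.
For λ=-1: eigenvector (2,1,0).
For λ=-2: eigenvector (3,2,0).
For λ=-4: eigenvector (2,0,1).
General solution: c_1e^(-t)(2,1,0) + c_2e^(-2t)(3,2,0) + c_3e^(-4t)(2,0,1).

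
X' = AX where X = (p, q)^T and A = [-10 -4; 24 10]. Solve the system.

Coefficient matrix A = [[-10, -4], [24, 10]].
Characteristic polynomial det(A - λI) = λ^2 - 4 = 0.
Eigenvalues λ = 2, -2.
For λ=2: (A-λI) row 1 is [-12, -4], so an eigenvector is (-1, 3).
For λ=-2: (A-λI) row 1 is [-8, -4], so an eigenvector is (1, -2).
General solution: C_1e^(2t)(-1,3) + C_2e^(-2t)(1,-2).

p(t) = -C_1e^(2t) + C_2e^(-2t), q(t) = 3C_1e^(2t) - 2C_2e^(-2t)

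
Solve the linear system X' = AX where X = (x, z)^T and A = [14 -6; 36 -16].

x(t) = -K_1e^(2t) + K_2e^(-4t), z(t) = -2K_1e^(2t) + 3K_2e^(-4t)

Coefficient matrix A = [[14, -6], [36, -16]].
Characteristic polynomial det(A - λI) = λ^2 + 2λ - 8 = 0.
Eigenvalues λ = 2, -4.
For λ=2: (A-λI) row 1 is [12, -6], so an eigenvector is (-1, -2).
For λ=-4: (A-λI) row 1 is [18, -6], so an eigenvector is (1, 3).
General solution: K_1e^(2t)(-1,-2) + K_2e^(-4t)(1,3).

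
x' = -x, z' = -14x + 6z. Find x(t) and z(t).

x(t) = c_1e^(-t), z(t) = 2c_1e^(-t) - c_2e^(6t)

Coefficient matrix A = [[-1, 0], [-14, 6]].
Characteristic polynomial det(A - λI) = λ^2 - 5λ - 6 = 0.
Eigenvalues λ = -1, 6.
For λ=-1: (A-λI) row 2 is [-14, 7], so an eigenvector is (1, 2).
For λ=6: (A-λI) row 1 is [-7, 0], so an eigenvector is (0, -1).
General solution: c_1e^(-t)(1,2) + c_2e^(6t)(0,-1).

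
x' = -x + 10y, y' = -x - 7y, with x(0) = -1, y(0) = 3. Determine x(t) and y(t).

x(t) = 27e^(-4t)sin(t) - e^(-4t)cos(t), y(t) = -8e^(-4t)sin(t) + 3e^(-4t)cos(t)

Coefficient matrix A = [[-1, 10], [-1, -7]].
Characteristic polynomial det(A - λI) = λ^2 + 8λ + 17 = 0.
Eigenvalues λ = -4 ± i (complex conjugate pair).
For λ=-4+i: an eigenvector is (1,0) - i(3,-1) = (1 - 3i, 0 + i).
A real fundamental pair from Re and Im of e^((-4+i)t)v: X_1 = e^(-4t)(cos(t)·(1,0) + sin(t)·(3,-1)), X_2 = e^(-4t)(sin(t)·(1,0) - cos(t)·(3,-1)).
General solution: K_1X_1 + K_2X_2.
Applying x(0)=-1, y(0)=3 gives K_1=8, K_2=3.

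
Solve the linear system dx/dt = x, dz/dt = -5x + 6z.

x(t) = -c_1e^(t), z(t) = -c_1e^(t) + c_2e^(6t)

Coefficient matrix A = [[1, 0], [-5, 6]].
Characteristic polynomial det(A - λI) = λ^2 - 7λ + 6 = 0.
Eigenvalues λ = 1, 6.
For λ=1: (A-λI) row 2 is [-5, 5], so an eigenvector is (-1, -1).
For λ=6: (A-λI) row 1 is [-5, 0], so an eigenvector is (0, 1).
General solution: c_1e^(t)(-1,-1) + c_2e^(6t)(0,1).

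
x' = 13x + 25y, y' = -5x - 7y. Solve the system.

x(t) = 2C_1e^(3t)sin(5t) + C_1e^(3t)cos(5t) + C_2e^(3t)sin(5t) - 2C_2e^(3t)cos(5t), y(t) = -C_1e^(3t)sin(5t) + C_2e^(3t)cos(5t)

Coefficient matrix A = [[13, 25], [-5, -7]].
Characteristic polynomial det(A - λI) = λ^2 - 6λ + 34 = 0.
Eigenvalues λ = 3 ± 5i (complex conjugate pair).
For λ=3+5i: an eigenvector is (1,0) - i(2,-1) = (1 - 2i, 0 + i).
A real fundamental pair from Re and Im of e^((3+5i)t)v: X_1 = e^(3t)(cos(5t)·(1,0) + sin(5t)·(2,-1)), X_2 = e^(3t)(sin(5t)·(1,0) - cos(5t)·(2,-1)).
General solution: C_1X_1 + C_2X_2.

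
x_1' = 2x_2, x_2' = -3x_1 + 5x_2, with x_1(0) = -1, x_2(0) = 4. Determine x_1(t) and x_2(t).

Coefficient matrix A = [[0, 2], [-3, 5]].
Characteristic polynomial det(A - λI) = λ^2 - 5λ + 6 = 0.
Eigenvalues λ = 3, 2.
For λ=3: (A-λI) row 1 is [-3, 2], so an eigenvector is (-2, -3).
For λ=2: (A-λI) row 1 is [-2, 2], so an eigenvector is (-1, -1).
General solution: K_1e^(3t)(-2,-3) + K_2e^(2t)(-1,-1).
Applying x_1(0)=-1, x_2(0)=4 gives K_1=-5, K_2=11.

x_1(t) = 10e^(3t) - 11e^(2t), x_2(t) = 15e^(3t) - 11e^(2t)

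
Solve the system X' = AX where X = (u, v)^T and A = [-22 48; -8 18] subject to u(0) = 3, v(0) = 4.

Coefficient matrix A = [[-22, 48], [-8, 18]].
Characteristic polynomial det(A - λI) = λ^2 + 4λ - 12 = 0.
Eigenvalues λ = 2, -6.
For λ=2: (A-λI) row 1 is [-24, 48], so an eigenvector is (2, 1).
For λ=-6: (A-λI) row 1 is [-16, 48], so an eigenvector is (-3, -1).
General solution: K_1e^(2t)(2,1) + K_2e^(-6t)(-3,-1).
Applying u(0)=3, v(0)=4 gives K_1=9, K_2=5.

u(t) = 18e^(2t) - 15e^(-6t), v(t) = 9e^(2t) - 5e^(-6t)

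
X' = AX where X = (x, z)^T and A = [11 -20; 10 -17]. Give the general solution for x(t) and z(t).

x(t) = -C_1e^(-3t)sin(2t) - 3C_1e^(-3t)cos(2t) - 3C_2e^(-3t)sin(2t) + C_2e^(-3t)cos(2t), z(t) = -C_1e^(-3t)sin(2t) - 2C_1e^(-3t)cos(2t) - 2C_2e^(-3t)sin(2t) + C_2e^(-3t)cos(2t)

Coefficient matrix A = [[11, -20], [10, -17]].
Characteristic polynomial det(A - λI) = λ^2 + 6λ + 13 = 0.
Eigenvalues λ = -3 ± 2i (complex conjugate pair).
For λ=-3+2i: an eigenvector is (-3,-2) - i(-1,-1) = (-3 + i, -2 + i).
A real fundamental pair from Re and Im of e^((-3+2i)t)v: X_1 = e^(-3t)(cos(2t)·(-3,-2) + sin(2t)·(-1,-1)), X_2 = e^(-3t)(sin(2t)·(-3,-2) - cos(2t)·(-1,-1)).
General solution: C_1X_1 + C_2X_2.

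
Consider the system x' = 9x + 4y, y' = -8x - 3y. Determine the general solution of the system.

Coefficient matrix A = [[9, 4], [-8, -3]].
Characteristic polynomial det(A - λI) = λ^2 - 6λ + 5 = 0.
Eigenvalues λ = 5, 1.
For λ=5: (A-λI) row 1 is [4, 4], so an eigenvector is (1, -1).
For λ=1: (A-λI) row 1 is [8, 4], so an eigenvector is (-1, 2).
General solution: K_1e^(5t)(1,-1) + K_2e^(t)(-1,2).

x(t) = K_1e^(5t) - K_2e^(t), y(t) = -K_1e^(5t) + 2K_2e^(t)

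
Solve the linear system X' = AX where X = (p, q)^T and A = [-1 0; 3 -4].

p(t) = -K_1e^(-t), q(t) = -K_1e^(-t) + K_2e^(-4t)

Coefficient matrix A = [[-1, 0], [3, -4]].
Characteristic polynomial det(A - λI) = λ^2 + 5λ + 4 = 0.
Eigenvalues λ = -1, -4.
For λ=-1: (A-λI) row 2 is [3, -3], so an eigenvector is (-1, -1).
For λ=-4: (A-λI) row 1 is [3, 0], so an eigenvector is (0, 1).
General solution: K_1e^(-t)(-1,-1) + K_2e^(-4t)(0,1).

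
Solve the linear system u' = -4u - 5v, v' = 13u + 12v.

Coefficient matrix A = [[-4, -5], [13, 12]].
Characteristic polynomial det(A - λI) = λ^2 - 8λ + 17 = 0.
Eigenvalues λ = 4 ± i (complex conjugate pair).
For λ=4+i: an eigenvector is (2,-3) - i(-1,2) = (2 + i, -3 - 2i).
A real fundamental pair from Re and Im of e^((4+i)t)v: X_1 = e^(4t)(cos(t)·(2,-3) + sin(t)·(-1,2)), X_2 = e^(4t)(sin(t)·(2,-3) - cos(t)·(-1,2)).
General solution: K_1X_1 + K_2X_2.

u(t) = -K_1e^(4t)sin(t) + 2K_1e^(4t)cos(t) + 2K_2e^(4t)sin(t) + K_2e^(4t)cos(t), v(t) = 2K_1e^(4t)sin(t) - 3K_1e^(4t)cos(t) - 3K_2e^(4t)sin(t) - 2K_2e^(4t)cos(t)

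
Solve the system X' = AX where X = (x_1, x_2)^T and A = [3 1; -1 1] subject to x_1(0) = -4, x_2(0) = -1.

x_1(t) = -5te^(2t) - 4e^(2t), x_2(t) = 5te^(2t) - e^(2t)

Coefficient matrix A = [[3, 1], [-1, 1]].
Characteristic polynomial det(A - λI) = λ^2 - 4λ + 4 = 0.
Single eigenvalue λ = 2 with algebraic multiplicity 2.
Eigenvector v = (-1,1); generalized eigenvector w with (A-λI)w=v is (1,-2).
General solution: e^(2t)[C_1·v + C_2·(t·v + w)].
Applying x_1(0)=-4, x_2(0)=-1 gives C_1=9, C_2=5.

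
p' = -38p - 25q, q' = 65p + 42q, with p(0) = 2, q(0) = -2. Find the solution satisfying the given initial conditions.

p(t) = -6e^(2t)sin(5t) + 2e^(2t)cos(5t), q(t) = 10e^(2t)sin(5t) - 2e^(2t)cos(5t)

Coefficient matrix A = [[-38, -25], [65, 42]].
Characteristic polynomial det(A - λI) = λ^2 - 4λ + 29 = 0.
Eigenvalues λ = 2 ± 5i (complex conjugate pair).
For λ=2+5i: an eigenvector is (1,-2) - i(2,-3) = (1 - 2i, -2 + 3i).
A real fundamental pair from Re and Im of e^((2+5i)t)v: X_1 = e^(2t)(cos(5t)·(1,-2) + sin(5t)·(2,-3)), X_2 = e^(2t)(sin(5t)·(1,-2) - cos(5t)·(2,-3)).
General solution: c_1X_1 + c_2X_2.
Applying p(0)=2, q(0)=-2 gives c_1=-2, c_2=-2.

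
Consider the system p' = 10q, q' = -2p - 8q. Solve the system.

p(t) = 2C_1e^(-4t)sin(2t) + C_1e^(-4t)cos(2t) + C_2e^(-4t)sin(2t) - 2C_2e^(-4t)cos(2t), q(t) = -C_1e^(-4t)sin(2t) + C_2e^(-4t)cos(2t)

Coefficient matrix A = [[0, 10], [-2, -8]].
Characteristic polynomial det(A - λI) = λ^2 + 8λ + 20 = 0.
Eigenvalues λ = -4 ± 2i (complex conjugate pair).
For λ=-4+2i: an eigenvector is (1,0) - i(2,-1) = (1 - 2i, 0 + i).
A real fundamental pair from Re and Im of e^((-4+2i)t)v: X_1 = e^(-4t)(cos(2t)·(1,0) + sin(2t)·(2,-1)), X_2 = e^(-4t)(sin(2t)·(1,0) - cos(2t)·(2,-1)).
General solution: C_1X_1 + C_2X_2.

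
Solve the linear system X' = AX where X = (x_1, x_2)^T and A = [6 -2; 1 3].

Coefficient matrix A = [[6, -2], [1, 3]].
Characteristic polynomial det(A - λI) = λ^2 - 9λ + 20 = 0.
Eigenvalues λ = 4, 5.
For λ=4: (A-λI) row 1 is [2, -2], so an eigenvector is (-1, -1).
For λ=5: (A-λI) row 1 is [1, -2], so an eigenvector is (-2, -1).
General solution: C_1e^(4t)(-1,-1) + C_2e^(5t)(-2,-1).

x_1(t) = -C_1e^(4t) - 2C_2e^(5t), x_2(t) = -C_1e^(4t) - C_2e^(5t)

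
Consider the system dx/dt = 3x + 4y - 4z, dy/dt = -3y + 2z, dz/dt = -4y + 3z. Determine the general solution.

x(t) = c_1e^(3t) + 2c_2e^(t), y(t) = c_2e^(t) + c_3e^(-t), z(t) = 2c_2e^(t) + c_3e^(-t)

Coefficient matrix A = [[3, 4, -4], [0, -3, 2], [0, -4, 3]].
det(A - λI) = 0 gives eigenvalues λ = 3, 1, -1.
For λ=3: eigenvector (1,0,0).
For λ=1: eigenvector (2,1,2).
For λ=-1: eigenvector (0,1,1).
General solution: c_1e^(3t)(1,0,0) + c_2e^(t)(2,1,2) + c_3e^(-t)(0,1,1).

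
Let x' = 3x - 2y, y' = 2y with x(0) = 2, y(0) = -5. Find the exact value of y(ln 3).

A = [[3,-2],[0,2]]; eigenvalues λ = 3, 2.
Eigenvectors: (-1,0) for λ=3, (2,1) for λ=2.
From the initial condition, c_1 = -12, c_2 = -5.
y(ln 3) = (-12)(3^3)(0) + (-5)(3^2)(1) = -45.

-45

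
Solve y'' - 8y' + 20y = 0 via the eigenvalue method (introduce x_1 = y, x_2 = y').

Let x_1 = y, x_2 = y'. Then x_1' = x_2 and x_2' = -20x_1 + 8x_2.
A = [[0,1],[-20,8]]; det(A-λI) = λ^2 - 8λ + 20.
Eigenvalues λ = 4 ± 2i.

y(t) = c_1e^(4t)cos(2t) + c_2e^(4t)sin(2t)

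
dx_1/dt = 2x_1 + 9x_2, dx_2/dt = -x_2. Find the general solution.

Coefficient matrix A = [[2, 9], [0, -1]].
Characteristic polynomial det(A - λI) = λ^2 - λ - 2 = 0.
Eigenvalues λ = 2, -1.
For λ=2: (A-λI) row 1 is [0, 9], so an eigenvector is (-1, 0).
For λ=-1: (A-λI) row 1 is [3, 9], so an eigenvector is (3, -1).
General solution: K_1e^(2t)(-1,0) + K_2e^(-t)(3,-1).

x_1(t) = -K_1e^(2t) + 3K_2e^(-t), x_2(t) = -K_2e^(-t)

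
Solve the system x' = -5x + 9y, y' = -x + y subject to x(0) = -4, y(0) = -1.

Coefficient matrix A = [[-5, 9], [-1, 1]].
Characteristic polynomial det(A - λI) = λ^2 + 4λ + 4 = 0.
Single eigenvalue λ = -2 with algebraic multiplicity 2.
Eigenvector v = (3,1); generalized eigenvector w with (A-λI)w=v is (2,1).
General solution: e^(-2t)[C_1·v + C_2·(t·v + w)].
Applying x(0)=-4, y(0)=-1 gives C_1=-2, C_2=1.

x(t) = 3te^(-2t) - 4e^(-2t), y(t) = te^(-2t) - e^(-2t)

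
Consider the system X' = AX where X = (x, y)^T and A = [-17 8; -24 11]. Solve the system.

x(t) = K_1e^(-t) - 2K_2e^(-5t), y(t) = 2K_1e^(-t) - 3K_2e^(-5t)

Coefficient matrix A = [[-17, 8], [-24, 11]].
Characteristic polynomial det(A - λI) = λ^2 + 6λ + 5 = 0.
Eigenvalues λ = -1, -5.
For λ=-1: (A-λI) row 1 is [-16, 8], so an eigenvector is (1, 2).
For λ=-5: (A-λI) row 1 is [-12, 8], so an eigenvector is (-2, -3).
General solution: K_1e^(-t)(1,2) + K_2e^(-5t)(-2,-3).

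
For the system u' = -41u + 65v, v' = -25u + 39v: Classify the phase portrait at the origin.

A = [[-41,65],[-25,39]]; det(A-λI) = λ^2 + 2λ + 26.
λ = -1 ± 5i: negative real part.

stable spiral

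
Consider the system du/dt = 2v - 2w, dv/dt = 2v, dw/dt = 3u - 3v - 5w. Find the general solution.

u(t) = K_1e^(-2t) + K_2e^(2t) + 2K_3e^(-3t), v(t) = K_2e^(2t), w(t) = K_1e^(-2t) + 3K_3e^(-3t)

Coefficient matrix A = [[0, 2, -2], [0, 2, 0], [3, -3, -5]].
det(A - λI) = 0 gives eigenvalues λ = -2, 2, -3.
For λ=-2: eigenvector (1,0,1).
For λ=2: eigenvector (1,1,0).
For λ=-3: eigenvector (2,0,3).
General solution: K_1e^(-2t)(1,0,1) + K_2e^(2t)(1,1,0) + K_3e^(-3t)(2,0,3).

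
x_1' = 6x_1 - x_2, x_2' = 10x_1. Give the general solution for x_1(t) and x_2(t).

x_1(t) = c_1e^(3t)cos(t) + c_2e^(3t)sin(t), x_2(t) = c_1e^(3t)sin(t) + 3c_1e^(3t)cos(t) + 3c_2e^(3t)sin(t) - c_2e^(3t)cos(t)

Coefficient matrix A = [[6, -1], [10, 0]].
Characteristic polynomial det(A - λI) = λ^2 - 6λ + 10 = 0.
Eigenvalues λ = 3 ± i (complex conjugate pair).
For λ=3+i: an eigenvector is (1,3) - i(0,1) = (1, 3 - i).
A real fundamental pair from Re and Im of e^((3+i)t)v: X_1 = e^(3t)(cos(t)·(1,3) + sin(t)·(0,1)), X_2 = e^(3t)(sin(t)·(1,3) - cos(t)·(0,1)).
General solution: c_1X_1 + c_2X_2.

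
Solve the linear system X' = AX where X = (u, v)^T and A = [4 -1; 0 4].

Coefficient matrix A = [[4, -1], [0, 4]].
Characteristic polynomial det(A - λI) = λ^2 - 8λ + 16 = 0.
Single eigenvalue λ = 4 with algebraic multiplicity 2.
Eigenvector v = (1,0); generalized eigenvector w with (A-λI)w=v is (3,-1).
General solution: e^(4t)[C_1·v + C_2·(t·v + w)].

u(t) = C_1e^(4t) + C_2te^(4t) + 3C_2e^(4t), v(t) = -C_2e^(4t)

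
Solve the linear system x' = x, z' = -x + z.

x(t) = -c_2e^(t), z(t) = c_1e^(t) + c_2te^(t) - 2c_2e^(t)

Coefficient matrix A = [[1, 0], [-1, 1]].
Characteristic polynomial det(A - λI) = λ^2 - 2λ + 1 = 0.
Single eigenvalue λ = 1 with algebraic multiplicity 2.
Eigenvector v = (0,1); generalized eigenvector w with (A-λI)w=v is (-1,-2).
General solution: e^(t)[c_1·v + c_2·(t·v + w)].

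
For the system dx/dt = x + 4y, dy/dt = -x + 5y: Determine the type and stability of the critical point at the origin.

unstable improper node

A = [[1,4],[-1,5]]; det(A-λI) = λ^2 - 6λ + 9.
repeated λ = 3 with a single eigenvector.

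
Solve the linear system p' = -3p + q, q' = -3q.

Coefficient matrix A = [[-3, 1], [0, -3]].
Characteristic polynomial det(A - λI) = λ^2 + 6λ + 9 = 0.
Single eigenvalue λ = -3 with algebraic multiplicity 2.
Eigenvector v = (-1,0); generalized eigenvector w with (A-λI)w=v is (1,-1).
General solution: e^(-3t)[c_1·v + c_2·(t·v + w)].

p(t) = -c_1e^(-3t) - c_2te^(-3t) + c_2e^(-3t), q(t) = -c_2e^(-3t)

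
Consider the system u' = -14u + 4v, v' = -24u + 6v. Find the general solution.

Coefficient matrix A = [[-14, 4], [-24, 6]].
Characteristic polynomial det(A - λI) = λ^2 + 8λ + 12 = 0.
Eigenvalues λ = -6, -2.
For λ=-6: (A-λI) row 1 is [-8, 4], so an eigenvector is (1, 2).
For λ=-2: (A-λI) row 1 is [-12, 4], so an eigenvector is (1, 3).
General solution: K_1e^(-6t)(1,2) + K_2e^(-2t)(1,3).

u(t) = K_1e^(-6t) + K_2e^(-2t), v(t) = 2K_1e^(-6t) + 3K_2e^(-2t)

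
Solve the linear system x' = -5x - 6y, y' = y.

x(t) = c_1e^(t) - c_2e^(-5t), y(t) = -c_1e^(t)

Coefficient matrix A = [[-5, -6], [0, 1]].
Characteristic polynomial det(A - λI) = λ^2 + 4λ - 5 = 0.
Eigenvalues λ = 1, -5.
For λ=1: (A-λI) row 1 is [-6, -6], so an eigenvector is (1, -1).
For λ=-5: (A-λI) row 1 is [0, -6], so an eigenvector is (-1, 0).
General solution: c_1e^(t)(1,-1) + c_2e^(-5t)(-1,0).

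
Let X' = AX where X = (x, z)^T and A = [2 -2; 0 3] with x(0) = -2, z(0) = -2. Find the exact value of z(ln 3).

-54

A = [[2,-2],[0,3]]; eigenvalues λ = 3, 2.
Eigenvectors: (-2,1) for λ=3, (-1,0) for λ=2.
From the initial condition, c_1 = -2, c_2 = 6.
z(ln 3) = (-2)(3^3)(1) + (6)(3^2)(0) = -54.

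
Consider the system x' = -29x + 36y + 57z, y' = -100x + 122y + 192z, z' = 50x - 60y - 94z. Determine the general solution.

x(t) = -K_1e^(t) + 6K_2e^(2t) - 3K_3e^(-4t), y(t) = -4K_1e^(t) + 21K_2e^(2t) - 10K_3e^(-4t), z(t) = 2K_1e^(t) - 10K_2e^(2t) + 5K_3e^(-4t)

Coefficient matrix A = [[-29, 36, 57], [-100, 122, 192], [50, -60, -94]].
det(A - λI) = 0 gives eigenvalues λ = 1, 2, -4.
For λ=1: eigenvector (-1,-4,2).
For λ=2: eigenvector (6,21,-10).
For λ=-4: eigenvector (-3,-10,5).
General solution: K_1e^(t)(-1,-4,2) + K_2e^(2t)(6,21,-10) + K_3e^(-4t)(-3,-10,5).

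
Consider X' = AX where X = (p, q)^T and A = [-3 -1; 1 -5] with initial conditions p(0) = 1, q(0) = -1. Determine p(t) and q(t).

p(t) = 2te^(-4t) + e^(-4t), q(t) = 2te^(-4t) - e^(-4t)

Coefficient matrix A = [[-3, -1], [1, -5]].
Characteristic polynomial det(A - λI) = λ^2 + 8λ + 16 = 0.
Single eigenvalue λ = -4 with algebraic multiplicity 2.
Eigenvector v = (-1,-1); generalized eigenvector w with (A-λI)w=v is (0,1).
General solution: e^(-4t)[c_1·v + c_2·(t·v + w)].
Applying p(0)=1, q(0)=-1 gives c_1=-1, c_2=-2.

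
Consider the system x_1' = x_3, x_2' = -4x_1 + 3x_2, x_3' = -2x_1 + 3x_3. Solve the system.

Coefficient matrix A = [[0, 0, 1], [-4, 3, 0], [-2, 0, 3]].
det(A - λI) = 0 gives eigenvalues λ = 2, 3, 1.
For λ=2: eigenvector (1,4,2).
For λ=3: eigenvector (0,1,0).
For λ=1: eigenvector (-1,-2,-1).
General solution: C_1e^(2t)(1,4,2) + C_2e^(3t)(0,1,0) + C_3e^(t)(-1,-2,-1).

x_1(t) = C_1e^(2t) - C_3e^(t), x_2(t) = 4C_1e^(2t) + C_2e^(3t) - 2C_3e^(t), x_3(t) = 2C_1e^(2t) - C_3e^(t)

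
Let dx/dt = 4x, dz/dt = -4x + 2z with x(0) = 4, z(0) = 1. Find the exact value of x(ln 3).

A = [[4,0],[-4,2]]; eigenvalues λ = 2, 4.
Eigenvectors: (0,-1) for λ=2, (1,-2) for λ=4.
From the initial condition, c_1 = -9, c_2 = 4.
x(ln 3) = (-9)(3^2)(0) + (4)(3^4)(1) = 324.

324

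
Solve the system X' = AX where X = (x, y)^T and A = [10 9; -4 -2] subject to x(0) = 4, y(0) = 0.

Coefficient matrix A = [[10, 9], [-4, -2]].
Characteristic polynomial det(A - λI) = λ^2 - 8λ + 16 = 0.
Single eigenvalue λ = 4 with algebraic multiplicity 2.
Eigenvector v = (3,-2); generalized eigenvector w with (A-λI)w=v is (2,-1).
General solution: e^(4t)[C_1·v + C_2·(t·v + w)].
Applying x(0)=4, y(0)=0 gives C_1=-4, C_2=8.

x(t) = 24te^(4t) + 4e^(4t), y(t) = -16te^(4t)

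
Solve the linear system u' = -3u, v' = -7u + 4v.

Coefficient matrix A = [[-3, 0], [-7, 4]].
Characteristic polynomial det(A - λI) = λ^2 - λ - 12 = 0.
Eigenvalues λ = 4, -3.
For λ=4: (A-λI) row 1 is [-7, 0], so an eigenvector is (0, 1).
For λ=-3: (A-λI) row 2 is [-7, 7], so an eigenvector is (-1, -1).
General solution: C_1e^(4t)(0,1) + C_2e^(-3t)(-1,-1).

u(t) = -C_2e^(-3t), v(t) = C_1e^(4t) - C_2e^(-3t)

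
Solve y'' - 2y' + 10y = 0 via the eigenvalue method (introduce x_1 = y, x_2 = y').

y(t) = K_1e^(t)cos(3t) + K_2e^(t)sin(3t)

Let x_1 = y, x_2 = y'. Then x_1' = x_2 and x_2' = -10x_1 + 2x_2.
A = [[0,1],[-10,2]]; det(A-λI) = λ^2 - 2λ + 10.
Eigenvalues λ = 1 ± 3i.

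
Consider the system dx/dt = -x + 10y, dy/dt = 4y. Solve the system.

Coefficient matrix A = [[-1, 10], [0, 4]].
Characteristic polynomial det(A - λI) = λ^2 - 3λ - 4 = 0.
Eigenvalues λ = -1, 4.
For λ=-1: (A-λI) row 1 is [0, 10], so an eigenvector is (-1, 0).
For λ=4: (A-λI) row 1 is [-5, 10], so an eigenvector is (-2, -1).
General solution: K_1e^(-t)(-1,0) + K_2e^(4t)(-2,-1).

x(t) = -K_1e^(-t) - 2K_2e^(4t), y(t) = -K_2e^(4t)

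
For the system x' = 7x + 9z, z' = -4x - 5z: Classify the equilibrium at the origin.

unstable improper node

A = [[7,9],[-4,-5]]; det(A-λI) = λ^2 - 2λ + 1.
repeated λ = 1 with a single eigenvector.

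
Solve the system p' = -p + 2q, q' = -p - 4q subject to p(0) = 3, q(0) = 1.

Coefficient matrix A = [[-1, 2], [-1, -4]].
Characteristic polynomial det(A - λI) = λ^2 + 5λ + 6 = 0.
Eigenvalues λ = -2, -3.
For λ=-2: (A-λI) row 1 is [1, 2], so an eigenvector is (2, -1).
For λ=-3: (A-λI) row 1 is [2, 2], so an eigenvector is (-1, 1).
General solution: c_1e^(-2t)(2,-1) + c_2e^(-3t)(-1,1).
Applying p(0)=3, q(0)=1 gives c_1=4, c_2=5.

p(t) = 8e^(-2t) - 5e^(-3t), q(t) = -4e^(-2t) + 5e^(-3t)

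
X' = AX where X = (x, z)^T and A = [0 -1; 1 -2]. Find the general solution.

x(t) = c_1e^(-t) + c_2te^(-t) - c_2e^(-t), z(t) = c_1e^(-t) + c_2te^(-t) - 2c_2e^(-t)

Coefficient matrix A = [[0, -1], [1, -2]].
Characteristic polynomial det(A - λI) = λ^2 + 2λ + 1 = 0.
Single eigenvalue λ = -1 with algebraic multiplicity 2.
Eigenvector v = (1,1); generalized eigenvector w with (A-λI)w=v is (-1,-2).
General solution: e^(-t)[c_1·v + c_2·(t·v + w)].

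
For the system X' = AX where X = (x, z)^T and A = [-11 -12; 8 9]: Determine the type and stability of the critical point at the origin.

A = [[-11,-12],[8,9]]; det(A-λI) = λ^2 + 2λ - 3.
λ = -3, 1: opposite signs.

saddle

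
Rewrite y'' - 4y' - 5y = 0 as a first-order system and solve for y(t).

y(t) = C_1e^(5t) + C_2e^(-t)

Let x_1 = y, x_2 = y'. Then x_1' = x_2 and x_2' = 5x_1 + 4x_2.
A = [[0,1],[5,4]]; det(A-λI) = λ^2 - 4λ - 5.
Eigenvalues λ = 5, -1 with eigenvectors (1,5), (1,-1).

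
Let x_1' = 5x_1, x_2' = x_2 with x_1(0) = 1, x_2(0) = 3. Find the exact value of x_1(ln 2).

32

A = [[5,0],[0,1]]; eigenvalues λ = 1, 5.
Eigenvectors: (0,1) for λ=1, (-1,0) for λ=5.
From the initial condition, c_1 = 3, c_2 = -1.
x_1(ln 2) = (3)(2^1)(0) + (-1)(2^5)(-1) = 32.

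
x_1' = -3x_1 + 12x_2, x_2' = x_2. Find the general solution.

x_1(t) = -K_1e^(-3t) - 3K_2e^(t), x_2(t) = -K_2e^(t)

Coefficient matrix A = [[-3, 12], [0, 1]].
Characteristic polynomial det(A - λI) = λ^2 + 2λ - 3 = 0.
Eigenvalues λ = -3, 1.
For λ=-3: (A-λI) row 1 is [0, 12], so an eigenvector is (-1, 0).
For λ=1: (A-λI) row 1 is [-4, 12], so an eigenvector is (-3, -1).
General solution: K_1e^(-3t)(-1,0) + K_2e^(t)(-3,-1).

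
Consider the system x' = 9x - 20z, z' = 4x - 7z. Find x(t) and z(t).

Coefficient matrix A = [[9, -20], [4, -7]].
Characteristic polynomial det(A - λI) = λ^2 - 2λ + 17 = 0.
Eigenvalues λ = 1 ± 4i (complex conjugate pair).
For λ=1+4i: an eigenvector is (-1,0) - i(-2,-1) = (-1 + 2i, 0 + i).
A real fundamental pair from Re and Im of e^((1+4i)t)v: X_1 = e^(t)(cos(4t)·(-1,0) + sin(4t)·(-2,-1)), X_2 = e^(t)(sin(4t)·(-1,0) - cos(4t)·(-2,-1)).
General solution: C_1X_1 + C_2X_2.

x(t) = -2C_1e^(t)sin(4t) - C_1e^(t)cos(4t) - C_2e^(t)sin(4t) + 2C_2e^(t)cos(4t), z(t) = -C_1e^(t)sin(4t) + C_2e^(t)cos(4t)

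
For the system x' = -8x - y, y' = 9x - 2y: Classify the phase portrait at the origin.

stable improper node

A = [[-8,-1],[9,-2]]; det(A-λI) = λ^2 + 10λ + 25.
repeated λ = -5 with a single eigenvector.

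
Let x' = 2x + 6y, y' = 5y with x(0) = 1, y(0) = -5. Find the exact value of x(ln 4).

-10064

A = [[2,6],[0,5]]; eigenvalues λ = 5, 2.
Eigenvectors: (-2,-1) for λ=5, (1,0) for λ=2.
From the initial condition, c_1 = 5, c_2 = 11.
x(ln 4) = (5)(4^5)(-2) + (11)(4^2)(1) = -10064.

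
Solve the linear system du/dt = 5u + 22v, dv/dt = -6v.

Coefficient matrix A = [[5, 22], [0, -6]].
Characteristic polynomial det(A - λI) = λ^2 + λ - 30 = 0.
Eigenvalues λ = 5, -6.
For λ=5: (A-λI) row 1 is [0, 22], so an eigenvector is (-1, 0).
For λ=-6: (A-λI) row 1 is [11, 22], so an eigenvector is (-2, 1).
General solution: C_1e^(5t)(-1,0) + C_2e^(-6t)(-2,1).

u(t) = -C_1e^(5t) - 2C_2e^(-6t), v(t) = C_2e^(-6t)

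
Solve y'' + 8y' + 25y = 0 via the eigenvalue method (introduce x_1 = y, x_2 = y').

y(t) = C_1e^(-4t)cos(3t) + C_2e^(-4t)sin(3t)

Let x_1 = y, x_2 = y'. Then x_1' = x_2 and x_2' = -25x_1 - 8x_2.
A = [[0,1],[-25,-8]]; det(A-λI) = λ^2 + 8λ + 25.
Eigenvalues λ = -4 ± 3i.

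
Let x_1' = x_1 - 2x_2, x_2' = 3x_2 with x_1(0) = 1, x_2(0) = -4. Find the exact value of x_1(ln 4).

244

A = [[1,-2],[0,3]]; eigenvalues λ = 3, 1.
Eigenvectors: (1,-1) for λ=3, (1,0) for λ=1.
From the initial condition, c_1 = 4, c_2 = -3.
x_1(ln 4) = (4)(4^3)(1) + (-3)(4^1)(1) = 244.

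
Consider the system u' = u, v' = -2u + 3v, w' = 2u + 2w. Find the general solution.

Coefficient matrix A = [[1, 0, 0], [-2, 3, 0], [2, 0, 2]].
det(A - λI) = 0 gives eigenvalues λ = 2, 3, 1.
For λ=2: eigenvector (0,0,1).
For λ=3: eigenvector (0,1,0).
For λ=1: eigenvector (1,1,-2).
General solution: C_1e^(2t)(0,0,1) + C_2e^(3t)(0,1,0) + C_3e^(t)(1,1,-2).

u(t) = C_3e^(t), v(t) = C_2e^(3t) + C_3e^(t), w(t) = C_1e^(2t) - 2C_3e^(t)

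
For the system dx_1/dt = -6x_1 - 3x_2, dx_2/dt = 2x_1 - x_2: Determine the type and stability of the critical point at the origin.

A = [[-6,-3],[2,-1]]; det(A-λI) = λ^2 + 7λ + 12.
λ = -4, -3: both negative.

stable node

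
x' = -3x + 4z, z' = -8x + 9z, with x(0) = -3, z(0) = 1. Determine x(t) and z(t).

Coefficient matrix A = [[-3, 4], [-8, 9]].
Characteristic polynomial det(A - λI) = λ^2 - 6λ + 5 = 0.
Eigenvalues λ = 5, 1.
For λ=5: (A-λI) row 1 is [-8, 4], so an eigenvector is (1, 2).
For λ=1: (A-λI) row 1 is [-4, 4], so an eigenvector is (-1, -1).
General solution: K_1e^(5t)(1,2) + K_2e^(t)(-1,-1).
Applying x(0)=-3, z(0)=1 gives K_1=4, K_2=7.

x(t) = 4e^(5t) - 7e^(t), z(t) = 8e^(5t) - 7e^(t)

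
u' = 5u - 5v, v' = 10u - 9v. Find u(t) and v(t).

u(t) = 2C_1e^(-2t)sin(t) + C_1e^(-2t)cos(t) + C_2e^(-2t)sin(t) - 2C_2e^(-2t)cos(t), v(t) = 3C_1e^(-2t)sin(t) + C_1e^(-2t)cos(t) + C_2e^(-2t)sin(t) - 3C_2e^(-2t)cos(t)

Coefficient matrix A = [[5, -5], [10, -9]].
Characteristic polynomial det(A - λI) = λ^2 + 4λ + 5 = 0.
Eigenvalues λ = -2 ± i (complex conjugate pair).
For λ=-2+i: an eigenvector is (1,1) - i(2,3) = (1 - 2i, 1 - 3i).
A real fundamental pair from Re and Im of e^((-2+i)t)v: X_1 = e^(-2t)(cos(t)·(1,1) + sin(t)·(2,3)), X_2 = e^(-2t)(sin(t)·(1,1) - cos(t)·(2,3)).
General solution: C_1X_1 + C_2X_2.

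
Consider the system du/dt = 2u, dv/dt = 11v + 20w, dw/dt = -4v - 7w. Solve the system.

u(t) = c_1e^(2t), v(t) = -2c_2e^(t) + 5c_3e^(3t), w(t) = c_2e^(t) - 2c_3e^(3t)

Coefficient matrix A = [[2, 0, 0], [0, 11, 20], [0, -4, -7]].
det(A - λI) = 0 gives eigenvalues λ = 2, 1, 3.
For λ=2: eigenvector (1,0,0).
For λ=1: eigenvector (0,-2,1).
For λ=3: eigenvector (0,5,-2).
General solution: c_1e^(2t)(1,0,0) + c_2e^(t)(0,-2,1) + c_3e^(3t)(0,5,-2).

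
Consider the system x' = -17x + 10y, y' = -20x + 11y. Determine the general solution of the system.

x(t) = -C_1e^(-3t)sin(2t) - 2C_1e^(-3t)cos(2t) - 2C_2e^(-3t)sin(2t) + C_2e^(-3t)cos(2t), y(t) = -C_1e^(-3t)sin(2t) - 3C_1e^(-3t)cos(2t) - 3C_2e^(-3t)sin(2t) + C_2e^(-3t)cos(2t)

Coefficient matrix A = [[-17, 10], [-20, 11]].
Characteristic polynomial det(A - λI) = λ^2 + 6λ + 13 = 0.
Eigenvalues λ = -3 ± 2i (complex conjugate pair).
For λ=-3+2i: an eigenvector is (-2,-3) - i(-1,-1) = (-2 + i, -3 + i).
A real fundamental pair from Re and Im of e^((-3+2i)t)v: X_1 = e^(-3t)(cos(2t)·(-2,-3) + sin(2t)·(-1,-1)), X_2 = e^(-3t)(sin(2t)·(-2,-3) - cos(2t)·(-1,-1)).
General solution: C_1X_1 + C_2X_2.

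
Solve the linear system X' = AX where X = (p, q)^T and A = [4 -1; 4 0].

p(t) = c_1e^(2t) + c_2te^(2t) - c_2e^(2t), q(t) = 2c_1e^(2t) + 2c_2te^(2t) - 3c_2e^(2t)

Coefficient matrix A = [[4, -1], [4, 0]].
Characteristic polynomial det(A - λI) = λ^2 - 4λ + 4 = 0.
Single eigenvalue λ = 2 with algebraic multiplicity 2.
Eigenvector v = (1,2); generalized eigenvector w with (A-λI)w=v is (-1,-3).
General solution: e^(2t)[c_1·v + c_2·(t·v + w)].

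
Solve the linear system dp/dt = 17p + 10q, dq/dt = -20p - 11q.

p(t) = 2C_1e^(3t)sin(2t) + C_1e^(3t)cos(2t) + C_2e^(3t)sin(2t) - 2C_2e^(3t)cos(2t), q(t) = -3C_1e^(3t)sin(2t) - C_1e^(3t)cos(2t) - C_2e^(3t)sin(2t) + 3C_2e^(3t)cos(2t)

Coefficient matrix A = [[17, 10], [-20, -11]].
Characteristic polynomial det(A - λI) = λ^2 - 6λ + 13 = 0.
Eigenvalues λ = 3 ± 2i (complex conjugate pair).
For λ=3+2i: an eigenvector is (1,-1) - i(2,-3) = (1 - 2i, -1 + 3i).
A real fundamental pair from Re and Im of e^((3+2i)t)v: X_1 = e^(3t)(cos(2t)·(1,-1) + sin(2t)·(2,-3)), X_2 = e^(3t)(sin(2t)·(1,-1) - cos(2t)·(2,-3)).
General solution: C_1X_1 + C_2X_2.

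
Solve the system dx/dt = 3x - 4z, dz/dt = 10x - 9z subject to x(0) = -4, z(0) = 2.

x(t) = -16e^(-3t)sin(2t) - 4e^(-3t)cos(2t), z(t) = -26e^(-3t)sin(2t) + 2e^(-3t)cos(2t)

Coefficient matrix A = [[3, -4], [10, -9]].
Characteristic polynomial det(A - λI) = λ^2 + 6λ + 13 = 0.
Eigenvalues λ = -3 ± 2i (complex conjugate pair).
For λ=-3+2i: an eigenvector is (-1,-2) - i(1,1) = (-1 - i, -2 - i).
A real fundamental pair from Re and Im of e^((-3+2i)t)v: X_1 = e^(-3t)(cos(2t)·(-1,-2) + sin(2t)·(1,1)), X_2 = e^(-3t)(sin(2t)·(-1,-2) - cos(2t)·(1,1)).
General solution: K_1X_1 + K_2X_2.
Applying x(0)=-4, z(0)=2 gives K_1=-6, K_2=10.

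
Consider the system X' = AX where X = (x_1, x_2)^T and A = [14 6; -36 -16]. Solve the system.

Coefficient matrix A = [[14, 6], [-36, -16]].
Characteristic polynomial det(A - λI) = λ^2 + 2λ - 8 = 0.
Eigenvalues λ = 2, -4.
For λ=2: (A-λI) row 1 is [12, 6], so an eigenvector is (-1, 2).
For λ=-4: (A-λI) row 1 is [18, 6], so an eigenvector is (-1, 3).
General solution: K_1e^(2t)(-1,2) + K_2e^(-4t)(-1,3).

x_1(t) = -K_1e^(2t) - K_2e^(-4t), x_2(t) = 2K_1e^(2t) + 3K_2e^(-4t)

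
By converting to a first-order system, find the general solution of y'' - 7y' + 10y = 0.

y(t) = K_1e^(5t) + K_2e^(2t)

Let x_1 = y, x_2 = y'. Then x_1' = x_2 and x_2' = -10x_1 + 7x_2.
A = [[0,1],[-10,7]]; det(A-λI) = λ^2 - 7λ + 10.
Eigenvalues λ = 5, 2 with eigenvectors (1,5), (1,2).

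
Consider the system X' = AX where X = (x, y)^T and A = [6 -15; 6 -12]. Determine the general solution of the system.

x(t) = c_1e^(-3t)sin(3t) + 2c_1e^(-3t)cos(3t) + 2c_2e^(-3t)sin(3t) - c_2e^(-3t)cos(3t), y(t) = c_1e^(-3t)sin(3t) + c_1e^(-3t)cos(3t) + c_2e^(-3t)sin(3t) - c_2e^(-3t)cos(3t)

Coefficient matrix A = [[6, -15], [6, -12]].
Characteristic polynomial det(A - λI) = λ^2 + 6λ + 18 = 0.
Eigenvalues λ = -3 ± 3i (complex conjugate pair).
For λ=-3+3i: an eigenvector is (2,1) - i(1,1) = (2 - i, 1 - i).
A real fundamental pair from Re and Im of e^((-3+3i)t)v: X_1 = e^(-3t)(cos(3t)·(2,1) + sin(3t)·(1,1)), X_2 = e^(-3t)(sin(3t)·(2,1) - cos(3t)·(1,1)).
General solution: c_1X_1 + c_2X_2.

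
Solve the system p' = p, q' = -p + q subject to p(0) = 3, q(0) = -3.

p(t) = 3e^(t), q(t) = -3te^(t) - 3e^(t)

Coefficient matrix A = [[1, 0], [-1, 1]].
Characteristic polynomial det(A - λI) = λ^2 - 2λ + 1 = 0.
Single eigenvalue λ = 1 with algebraic multiplicity 2.
Eigenvector v = (0,-1); generalized eigenvector w with (A-λI)w=v is (1,-3).
General solution: e^(t)[c_1·v + c_2·(t·v + w)].
Applying p(0)=3, q(0)=-3 gives c_1=-6, c_2=3.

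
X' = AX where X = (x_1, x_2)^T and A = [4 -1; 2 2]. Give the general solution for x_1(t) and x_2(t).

Coefficient matrix A = [[4, -1], [2, 2]].
Characteristic polynomial det(A - λI) = λ^2 - 6λ + 10 = 0.
Eigenvalues λ = 3 ± i (complex conjugate pair).
For λ=3+i: an eigenvector is (0,1) - i(-1,-1) = (0 + i, 1 + i).
A real fundamental pair from Re and Im of e^((3+i)t)v: X_1 = e^(3t)(cos(t)·(0,1) + sin(t)·(-1,-1)), X_2 = e^(3t)(sin(t)·(0,1) - cos(t)·(-1,-1)).
General solution: K_1X_1 + K_2X_2.

x_1(t) = -K_1e^(3t)sin(t) + K_2e^(3t)cos(t), x_2(t) = -K_1e^(3t)sin(t) + K_1e^(3t)cos(t) + K_2e^(3t)sin(t) + K_2e^(3t)cos(t)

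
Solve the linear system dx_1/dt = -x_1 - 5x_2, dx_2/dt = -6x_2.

x_1(t) = -c_1e^(-6t) + c_2e^(-t), x_2(t) = -c_1e^(-6t)

Coefficient matrix A = [[-1, -5], [0, -6]].
Characteristic polynomial det(A - λI) = λ^2 + 7λ + 6 = 0.
Eigenvalues λ = -6, -1.
For λ=-6: (A-λI) row 1 is [5, -5], so an eigenvector is (-1, -1).
For λ=-1: (A-λI) row 1 is [0, -5], so an eigenvector is (1, 0).
General solution: c_1e^(-6t)(-1,-1) + c_2e^(-t)(1,0).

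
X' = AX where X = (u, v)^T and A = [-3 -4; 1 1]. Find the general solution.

u(t) = 2C_1e^(-t) + 2C_2te^(-t) - C_2e^(-t), v(t) = -C_1e^(-t) - C_2te^(-t)

Coefficient matrix A = [[-3, -4], [1, 1]].
Characteristic polynomial det(A - λI) = λ^2 + 2λ + 1 = 0.
Single eigenvalue λ = -1 with algebraic multiplicity 2.
Eigenvector v = (2,-1); generalized eigenvector w with (A-λI)w=v is (-1,0).
General solution: e^(-t)[C_1·v + C_2·(t·v + w)].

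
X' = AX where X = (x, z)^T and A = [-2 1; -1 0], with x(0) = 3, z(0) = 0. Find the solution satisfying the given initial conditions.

x(t) = -3te^(-t) + 3e^(-t), z(t) = -3te^(-t)

Coefficient matrix A = [[-2, 1], [-1, 0]].
Characteristic polynomial det(A - λI) = λ^2 + 2λ + 1 = 0.
Single eigenvalue λ = -1 with algebraic multiplicity 2.
Eigenvector v = (1,1); generalized eigenvector w with (A-λI)w=v is (-1,0).
General solution: e^(-t)[C_1·v + C_2·(t·v + w)].
Applying x(0)=3, z(0)=0 gives C_1=0, C_2=-3.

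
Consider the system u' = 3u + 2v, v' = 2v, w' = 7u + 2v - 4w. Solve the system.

u(t) = c_1e^(3t) - 2c_2e^(2t), v(t) = c_2e^(2t), w(t) = c_1e^(3t) - 2c_2e^(2t) + c_3e^(-4t)

Coefficient matrix A = [[3, 2, 0], [0, 2, 0], [7, 2, -4]].
det(A - λI) = 0 gives eigenvalues λ = 3, 2, -4.
For λ=3: eigenvector (1,0,1).
For λ=2: eigenvector (-2,1,-2).
For λ=-4: eigenvector (0,0,1).
General solution: c_1e^(3t)(1,0,1) + c_2e^(2t)(-2,1,-2) + c_3e^(-4t)(0,0,1).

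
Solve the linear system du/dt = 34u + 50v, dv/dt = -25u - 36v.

Coefficient matrix A = [[34, 50], [-25, -36]].
Characteristic polynomial det(A - λI) = λ^2 + 2λ + 26 = 0.
Eigenvalues λ = -1 ± 5i (complex conjugate pair).
For λ=-1+5i: an eigenvector is (1,-1) - i(-3,2) = (1 + 3i, -1 - 2i).
A real fundamental pair from Re and Im of e^((-1+5i)t)v: X_1 = e^(-t)(cos(5t)·(1,-1) + sin(5t)·(-3,2)), X_2 = e^(-t)(sin(5t)·(1,-1) - cos(5t)·(-3,2)).
General solution: C_1X_1 + C_2X_2.

u(t) = -3C_1e^(-t)sin(5t) + C_1e^(-t)cos(5t) + C_2e^(-t)sin(5t) + 3C_2e^(-t)cos(5t), v(t) = 2C_1e^(-t)sin(5t) - C_1e^(-t)cos(5t) - C_2e^(-t)sin(5t) - 2C_2e^(-t)cos(5t)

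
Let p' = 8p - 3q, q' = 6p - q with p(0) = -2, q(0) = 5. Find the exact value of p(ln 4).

-9104

A = [[8,-3],[6,-1]]; eigenvalues λ = 2, 5.
Eigenvectors: (-1,-2) for λ=2, (-1,-1) for λ=5.
From the initial condition, c_1 = -7, c_2 = 9.
p(ln 4) = (-7)(4^2)(-1) + (9)(4^5)(-1) = -9104.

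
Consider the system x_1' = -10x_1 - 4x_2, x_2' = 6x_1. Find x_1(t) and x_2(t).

x_1(t) = 2C_1e^(-4t) + C_2e^(-6t), x_2(t) = -3C_1e^(-4t) - C_2e^(-6t)

Coefficient matrix A = [[-10, -4], [6, 0]].
Characteristic polynomial det(A - λI) = λ^2 + 10λ + 24 = 0.
Eigenvalues λ = -4, -6.
For λ=-4: (A-λI) row 1 is [-6, -4], so an eigenvector is (2, -3).
For λ=-6: (A-λI) row 1 is [-4, -4], so an eigenvector is (1, -1).
General solution: C_1e^(-4t)(2,-3) + C_2e^(-6t)(1,-1).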